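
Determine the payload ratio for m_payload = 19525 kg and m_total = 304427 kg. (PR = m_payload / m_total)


PR = 19525 / 304427 = 0.0641

0.0641


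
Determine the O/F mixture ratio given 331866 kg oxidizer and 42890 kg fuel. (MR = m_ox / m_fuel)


MR = 331866 / 42890 = 7.74

7.74


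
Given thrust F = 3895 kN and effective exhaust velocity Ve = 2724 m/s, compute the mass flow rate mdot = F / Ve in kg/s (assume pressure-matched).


mdot = F / Ve = 3895000 / 2724 = 1429.9 kg/s

1429.9 kg/s


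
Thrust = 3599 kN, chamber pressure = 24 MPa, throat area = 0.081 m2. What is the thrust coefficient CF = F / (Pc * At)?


CF = 3599000 / (24e6 * 0.081) = 1.85

1.85


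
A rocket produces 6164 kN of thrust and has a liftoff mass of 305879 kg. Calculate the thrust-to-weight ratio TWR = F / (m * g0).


TWR = 6164000 / (305879 * 9.81) = 2.05

2.05


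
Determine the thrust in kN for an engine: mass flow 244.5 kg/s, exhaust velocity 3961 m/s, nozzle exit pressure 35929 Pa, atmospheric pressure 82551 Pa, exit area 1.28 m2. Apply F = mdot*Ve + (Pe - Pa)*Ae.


F = 244.5 * 3961 + (35929 - 82551) * 1.28 = 908788.0 N = 908.8 kN

908.8 kN


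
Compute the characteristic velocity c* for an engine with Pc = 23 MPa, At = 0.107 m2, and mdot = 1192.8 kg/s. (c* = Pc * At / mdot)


c* = 23e6 * 0.107 / 1192.8 = 2063 m/s

2063 m/s


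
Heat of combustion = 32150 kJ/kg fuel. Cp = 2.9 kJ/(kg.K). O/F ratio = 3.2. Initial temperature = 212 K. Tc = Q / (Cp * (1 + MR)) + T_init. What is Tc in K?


Tc = 32150 / (2.9 * (1 + 3.2)) + 212 = 2852 K

2852 K


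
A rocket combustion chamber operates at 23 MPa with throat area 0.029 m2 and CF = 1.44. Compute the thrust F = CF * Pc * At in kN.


F = 1.44 * 23e6 * 0.029 = 960480.0 N = 960.5 kN

960.5 kN


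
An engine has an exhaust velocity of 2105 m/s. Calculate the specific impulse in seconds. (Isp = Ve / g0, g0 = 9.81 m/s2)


Isp = Ve / g0 = 2105 / 9.81 = 214.6 s

214.6 s


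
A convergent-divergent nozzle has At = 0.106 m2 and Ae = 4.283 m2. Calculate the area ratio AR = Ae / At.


AR = 4.283 / 0.106 = 40.4

40.4


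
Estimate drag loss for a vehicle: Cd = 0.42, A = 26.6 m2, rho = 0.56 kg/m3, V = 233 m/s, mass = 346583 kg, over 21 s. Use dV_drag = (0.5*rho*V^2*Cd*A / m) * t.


D = 0.5 * 0.56 * 233^2 * 0.42 * 26.6 = 169824.68 N
a = 169824.68 / 346583 = 0.49 m/s2
dV = 0.49 * 21 = 10.3 m/s

10.3 m/s


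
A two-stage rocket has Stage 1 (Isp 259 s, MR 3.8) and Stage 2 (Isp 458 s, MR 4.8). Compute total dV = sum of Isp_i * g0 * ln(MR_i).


dV1 = 259 * 9.81 * ln(3.8) = 3392.0 m/s
dV2 = 458 * 9.81 * ln(4.8) = 7047.8 m/s
Total dV = 3392.0 + 7047.8 = 10439.8 m/s ~ 10440 m/s

10440 m/s


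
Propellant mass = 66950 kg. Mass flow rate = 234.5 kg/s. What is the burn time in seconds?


tb = 66950 / 234.5 = 285.5 s

285.5 s


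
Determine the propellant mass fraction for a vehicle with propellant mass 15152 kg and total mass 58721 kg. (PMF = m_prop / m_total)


PMF = 15152 / 58721 = 0.258

0.258


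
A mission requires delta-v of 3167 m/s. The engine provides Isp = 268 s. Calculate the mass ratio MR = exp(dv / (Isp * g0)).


Ve = 268 * 9.81 = 2629.08 m/s
MR = exp(3167 / 2629.08) = 3.335

3.335


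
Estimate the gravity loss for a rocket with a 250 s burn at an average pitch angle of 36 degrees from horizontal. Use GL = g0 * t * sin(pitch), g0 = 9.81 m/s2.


GL = 9.81 * 250 * sin(36 deg) = 1442 m/s

1442 m/s


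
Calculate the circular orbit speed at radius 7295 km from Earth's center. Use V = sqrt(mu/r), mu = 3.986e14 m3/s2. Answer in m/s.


V = sqrt(3.986e14 / 7295000) = 7392 m/s

7392 m/s


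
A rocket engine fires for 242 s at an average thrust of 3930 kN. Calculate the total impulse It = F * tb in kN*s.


It = 3930 * 242 = 951060 kN*s

951060 kN*s


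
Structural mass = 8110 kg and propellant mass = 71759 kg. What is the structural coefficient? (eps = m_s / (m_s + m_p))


eps = 8110 / (8110 + 71759) = 0.1015

0.1015


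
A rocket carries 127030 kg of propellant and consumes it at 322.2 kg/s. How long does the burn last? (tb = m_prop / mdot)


tb = 127030 / 322.2 = 394.3 s

394.3 s


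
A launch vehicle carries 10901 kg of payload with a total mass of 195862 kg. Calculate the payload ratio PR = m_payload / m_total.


PR = 10901 / 195862 = 0.0557

0.0557


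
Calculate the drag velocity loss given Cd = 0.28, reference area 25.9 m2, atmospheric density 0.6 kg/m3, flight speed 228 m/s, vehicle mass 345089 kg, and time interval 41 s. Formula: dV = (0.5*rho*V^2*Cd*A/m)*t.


D = 0.5 * 0.6 * 228^2 * 0.28 * 25.9 = 113096.39 N
a = 113096.39 / 345089 = 0.3277 m/s2
dV = 0.3277 * 41 = 13.4 m/s

13.4 m/s


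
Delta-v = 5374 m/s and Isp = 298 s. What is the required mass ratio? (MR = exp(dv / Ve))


Ve = 298 * 9.81 = 2923.38 m/s
MR = exp(5374 / 2923.38) = 6.286

6.286


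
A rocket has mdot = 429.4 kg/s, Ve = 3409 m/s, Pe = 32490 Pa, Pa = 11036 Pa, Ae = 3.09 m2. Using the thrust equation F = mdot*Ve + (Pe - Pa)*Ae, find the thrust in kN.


F = 429.4 * 3409 + (32490 - 11036) * 3.09 = 1.5301e+06 N = 1530.1 kN

1530.1 kN


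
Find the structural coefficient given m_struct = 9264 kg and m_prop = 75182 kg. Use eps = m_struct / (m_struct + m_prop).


eps = 9264 / (9264 + 75182) = 0.1097

0.1097


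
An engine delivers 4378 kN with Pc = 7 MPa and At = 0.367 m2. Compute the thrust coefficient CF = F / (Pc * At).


CF = 4378000 / (7e6 * 0.367) = 1.7

1.7


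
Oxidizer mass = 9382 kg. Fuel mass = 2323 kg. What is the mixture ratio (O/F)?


MR = 9382 / 2323 = 4.04

4.04


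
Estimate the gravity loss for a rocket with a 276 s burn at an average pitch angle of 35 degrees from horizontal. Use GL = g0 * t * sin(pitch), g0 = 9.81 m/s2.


GL = 9.81 * 276 * sin(35 deg) = 1553 m/s

1553 m/s


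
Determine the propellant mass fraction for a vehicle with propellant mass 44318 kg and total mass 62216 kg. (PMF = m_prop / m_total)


PMF = 44318 / 62216 = 0.712

0.712


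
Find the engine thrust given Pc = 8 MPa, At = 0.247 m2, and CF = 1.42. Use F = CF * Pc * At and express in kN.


F = 1.42 * 8e6 * 0.247 = 2.8059e+06 N = 2805.9 kN

2805.9 kN


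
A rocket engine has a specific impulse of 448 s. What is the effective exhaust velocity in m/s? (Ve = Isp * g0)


Ve = Isp * g0 = 448 * 9.81 = 4394.9 m/s

4394.9 m/s


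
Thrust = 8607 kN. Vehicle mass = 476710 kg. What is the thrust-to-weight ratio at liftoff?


TWR = 8607000 / (476710 * 9.81) = 1.84

1.84


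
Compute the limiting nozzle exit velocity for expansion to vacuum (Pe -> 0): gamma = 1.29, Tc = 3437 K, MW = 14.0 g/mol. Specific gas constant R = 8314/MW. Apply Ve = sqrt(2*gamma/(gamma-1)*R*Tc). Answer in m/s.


R = 8314 / 14.0 = 593.86 J/(kg.K)
Ve = sqrt(2 * 1.29 / (1.29 - 1) * 593.86 * 3437) = 4261 m/s

4261 m/s


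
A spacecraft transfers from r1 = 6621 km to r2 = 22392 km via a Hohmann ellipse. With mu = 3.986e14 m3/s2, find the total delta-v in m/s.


V1 = sqrt(mu/r1) = 7759.02 m/s
dV1 = V1*(sqrt(2*r2/(r1+r2)) - 1) = 1880.87 m/s
V2 = sqrt(mu/r2) = 4219.12 m/s
dV2 = V2*(1 - sqrt(2*r1/(r1+r2))) = 1368.74 m/s
Total dV = 3250 m/s

3250 m/s


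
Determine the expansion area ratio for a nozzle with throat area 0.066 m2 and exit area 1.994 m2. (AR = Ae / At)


AR = 1.994 / 0.066 = 30.2

30.2


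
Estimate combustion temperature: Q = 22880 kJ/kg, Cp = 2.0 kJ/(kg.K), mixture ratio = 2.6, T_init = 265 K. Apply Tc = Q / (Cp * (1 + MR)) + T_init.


Tc = 22880 / (2.0 * (1 + 2.6)) + 265 = 3443 K

3443 K


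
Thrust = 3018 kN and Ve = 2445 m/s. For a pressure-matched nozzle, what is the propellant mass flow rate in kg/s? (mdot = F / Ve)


mdot = F / Ve = 3018000 / 2445 = 1234.4 kg/s

1234.4 kg/s


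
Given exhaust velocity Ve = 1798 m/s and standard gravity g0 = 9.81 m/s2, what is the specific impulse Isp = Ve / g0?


Isp = Ve / g0 = 1798 / 9.81 = 183.3 s

183.3 s


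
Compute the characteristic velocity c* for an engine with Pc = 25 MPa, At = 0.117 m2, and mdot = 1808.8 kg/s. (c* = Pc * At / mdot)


c* = 25e6 * 0.117 / 1808.8 = 1617 m/s

1617 m/s


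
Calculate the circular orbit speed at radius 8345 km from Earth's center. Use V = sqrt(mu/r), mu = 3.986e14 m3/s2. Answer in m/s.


V = sqrt(3.986e14 / 8345000) = 6911 m/s

6911 m/s


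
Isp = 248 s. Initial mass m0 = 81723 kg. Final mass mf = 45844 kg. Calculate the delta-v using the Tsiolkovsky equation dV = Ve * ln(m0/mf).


Ve = 248 * 9.81 = 2432.88 m/s
dV = 2432.88 * ln(81723/45844) = 1406 m/s

1406 m/s


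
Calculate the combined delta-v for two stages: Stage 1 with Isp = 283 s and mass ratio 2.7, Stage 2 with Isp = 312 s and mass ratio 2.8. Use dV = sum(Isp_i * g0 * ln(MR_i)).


dV1 = 283 * 9.81 * ln(2.7) = 2757.5 m/s
dV2 = 312 * 9.81 * ln(2.8) = 3151.4 m/s
Total dV = 2757.5 + 3151.4 = 5908.9 m/s ~ 5909 m/s

5909 m/s


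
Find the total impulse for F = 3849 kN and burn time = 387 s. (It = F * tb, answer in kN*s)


It = 3849 * 387 = 1489563 kN*s

1489563 kN*s


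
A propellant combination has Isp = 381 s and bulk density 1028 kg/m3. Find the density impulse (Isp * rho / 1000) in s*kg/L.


rho*Isp = 381 * 1028 / 1000 = 392 s*kg/L

392 s*kg/L


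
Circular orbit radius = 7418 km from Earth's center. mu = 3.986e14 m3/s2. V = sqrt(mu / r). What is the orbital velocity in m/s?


V = sqrt(3.986e14 / 7418000) = 7330 m/s

7330 m/s


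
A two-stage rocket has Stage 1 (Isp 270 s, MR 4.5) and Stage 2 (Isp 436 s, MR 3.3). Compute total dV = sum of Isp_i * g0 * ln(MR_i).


dV1 = 270 * 9.81 * ln(4.5) = 3983.8 m/s
dV2 = 436 * 9.81 * ln(3.3) = 5106.6 m/s
Total dV = 3983.8 + 5106.6 = 9090.4 m/s ~ 9090 m/s

9090 m/s


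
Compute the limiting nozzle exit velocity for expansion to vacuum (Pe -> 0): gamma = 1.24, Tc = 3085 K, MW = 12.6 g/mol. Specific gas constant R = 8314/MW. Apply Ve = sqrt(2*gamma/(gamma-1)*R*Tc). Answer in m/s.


R = 8314 / 12.6 = 659.84 J/(kg.K)
Ve = sqrt(2 * 1.24 / (1.24 - 1) * 659.84 * 3085) = 4586 m/s

4586 m/s


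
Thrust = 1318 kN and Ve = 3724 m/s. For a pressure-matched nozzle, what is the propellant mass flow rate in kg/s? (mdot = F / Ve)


mdot = F / Ve = 1318000 / 3724 = 353.9 kg/s

353.9 kg/s


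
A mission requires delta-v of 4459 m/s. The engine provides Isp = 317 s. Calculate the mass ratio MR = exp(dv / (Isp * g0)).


Ve = 317 * 9.81 = 3109.77 m/s
MR = exp(4459 / 3109.77) = 4.195

4.195


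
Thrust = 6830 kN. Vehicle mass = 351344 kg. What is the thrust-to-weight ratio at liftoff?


TWR = 6830000 / (351344 * 9.81) = 1.98

1.98


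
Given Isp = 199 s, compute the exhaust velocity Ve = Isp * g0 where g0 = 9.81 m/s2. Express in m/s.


Ve = Isp * g0 = 199 * 9.81 = 1952.2 m/s

1952.2 m/s


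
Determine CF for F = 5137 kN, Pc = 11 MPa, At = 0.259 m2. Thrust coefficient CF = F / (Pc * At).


CF = 5137000 / (11e6 * 0.259) = 1.8

1.8


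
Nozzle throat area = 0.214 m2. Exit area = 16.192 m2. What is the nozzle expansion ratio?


AR = 16.192 / 0.214 = 75.7

75.7


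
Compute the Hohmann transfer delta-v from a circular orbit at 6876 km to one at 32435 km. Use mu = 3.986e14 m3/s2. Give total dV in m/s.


V1 = sqrt(mu/r1) = 7613.79 m/s
dV1 = V1*(sqrt(2*r2/(r1+r2)) - 1) = 2166.82 m/s
V2 = sqrt(mu/r2) = 3505.59 m/s
dV2 = V2*(1 - sqrt(2*r1/(r1+r2))) = 1432.17 m/s
Total dV = 3599 m/s

3599 m/s


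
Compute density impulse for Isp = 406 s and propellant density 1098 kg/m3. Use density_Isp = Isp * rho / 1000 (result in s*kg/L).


rho*Isp = 406 * 1098 / 1000 = 446 s*kg/L

446 s*kg/L


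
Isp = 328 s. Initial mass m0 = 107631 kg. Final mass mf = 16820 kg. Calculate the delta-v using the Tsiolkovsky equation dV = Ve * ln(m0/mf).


Ve = 328 * 9.81 = 3217.68 m/s
dV = 3217.68 * ln(107631/16820) = 5972 m/s

5972 m/s


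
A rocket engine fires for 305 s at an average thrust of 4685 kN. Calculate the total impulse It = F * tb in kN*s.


It = 4685 * 305 = 1428925 kN*s

1428925 kN*s


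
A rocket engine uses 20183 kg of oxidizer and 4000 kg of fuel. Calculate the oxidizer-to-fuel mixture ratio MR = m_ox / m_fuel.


MR = 20183 / 4000 = 5.05

5.05


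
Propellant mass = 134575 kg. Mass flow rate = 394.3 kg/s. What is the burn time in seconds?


tb = 134575 / 394.3 = 341.3 s

341.3 s


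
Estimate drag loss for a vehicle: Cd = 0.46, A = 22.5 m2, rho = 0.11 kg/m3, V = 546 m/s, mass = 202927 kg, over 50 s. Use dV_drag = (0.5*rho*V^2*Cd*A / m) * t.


D = 0.5 * 0.11 * 546^2 * 0.46 * 22.5 = 169702.53 N
a = 169702.53 / 202927 = 0.8363 m/s2
dV = 0.8363 * 50 = 41.8 m/s

41.8 m/s


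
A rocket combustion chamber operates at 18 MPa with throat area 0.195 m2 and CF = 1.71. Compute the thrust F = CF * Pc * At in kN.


F = 1.71 * 18e6 * 0.195 = 6.0021e+06 N = 6002.1 kN

6002.1 kN


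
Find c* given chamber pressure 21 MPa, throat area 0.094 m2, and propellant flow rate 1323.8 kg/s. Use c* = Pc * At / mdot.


c* = 21e6 * 0.094 / 1323.8 = 1491 m/s

1491 m/s


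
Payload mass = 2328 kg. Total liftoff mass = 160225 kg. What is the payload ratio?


PR = 2328 / 160225 = 0.0145

0.0145


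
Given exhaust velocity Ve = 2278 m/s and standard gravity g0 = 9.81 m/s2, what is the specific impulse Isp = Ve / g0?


Isp = Ve / g0 = 2278 / 9.81 = 232.2 s

232.2 s


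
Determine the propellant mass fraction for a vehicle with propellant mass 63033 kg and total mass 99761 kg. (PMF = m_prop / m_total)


PMF = 63033 / 99761 = 0.632

0.632


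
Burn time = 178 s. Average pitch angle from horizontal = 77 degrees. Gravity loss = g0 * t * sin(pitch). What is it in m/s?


GL = 9.81 * 178 * sin(77 deg) = 1701 m/s

1701 m/s


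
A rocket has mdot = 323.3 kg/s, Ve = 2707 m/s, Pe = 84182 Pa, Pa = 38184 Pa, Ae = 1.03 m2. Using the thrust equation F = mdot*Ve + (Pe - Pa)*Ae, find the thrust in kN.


F = 323.3 * 2707 + (84182 - 38184) * 1.03 = 922551.0 N = 922.6 kN

922.6 kN


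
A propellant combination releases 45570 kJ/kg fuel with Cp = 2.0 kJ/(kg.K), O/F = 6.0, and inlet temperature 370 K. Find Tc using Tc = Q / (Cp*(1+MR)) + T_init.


Tc = 45570 / (2.0 * (1 + 6.0)) + 370 = 3625 K

3625 K


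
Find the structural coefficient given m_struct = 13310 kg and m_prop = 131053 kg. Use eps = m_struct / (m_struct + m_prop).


eps = 13310 / (13310 + 131053) = 0.0922

0.0922


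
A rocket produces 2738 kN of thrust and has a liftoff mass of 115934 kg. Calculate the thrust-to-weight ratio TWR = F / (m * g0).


TWR = 2738000 / (115934 * 9.81) = 2.41

2.41


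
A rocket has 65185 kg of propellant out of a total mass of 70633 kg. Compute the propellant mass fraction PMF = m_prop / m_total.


PMF = 65185 / 70633 = 0.923

0.923


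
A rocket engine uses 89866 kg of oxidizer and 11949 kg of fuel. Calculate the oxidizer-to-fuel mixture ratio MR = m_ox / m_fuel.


MR = 89866 / 11949 = 7.52

7.52


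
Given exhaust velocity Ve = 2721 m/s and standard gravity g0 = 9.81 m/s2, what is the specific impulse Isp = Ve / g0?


Isp = Ve / g0 = 2721 / 9.81 = 277.4 s

277.4 s


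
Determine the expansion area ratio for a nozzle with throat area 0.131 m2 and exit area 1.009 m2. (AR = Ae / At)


AR = 1.009 / 0.131 = 7.7

7.7


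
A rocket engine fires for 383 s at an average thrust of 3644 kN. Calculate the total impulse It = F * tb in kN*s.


It = 3644 * 383 = 1395652 kN*s

1395652 kN*s


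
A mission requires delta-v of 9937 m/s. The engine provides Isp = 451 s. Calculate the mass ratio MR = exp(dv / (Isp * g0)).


Ve = 451 * 9.81 = 4424.31 m/s
MR = exp(9937 / 4424.31) = 9.45

9.45


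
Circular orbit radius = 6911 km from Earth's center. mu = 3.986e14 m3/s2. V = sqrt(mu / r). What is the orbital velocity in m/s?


V = sqrt(3.986e14 / 6911000) = 7594 m/s

7594 m/s


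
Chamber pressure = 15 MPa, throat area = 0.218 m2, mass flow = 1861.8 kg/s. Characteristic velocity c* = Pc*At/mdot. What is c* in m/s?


c* = 15e6 * 0.218 / 1861.8 = 1756 m/s

1756 m/s


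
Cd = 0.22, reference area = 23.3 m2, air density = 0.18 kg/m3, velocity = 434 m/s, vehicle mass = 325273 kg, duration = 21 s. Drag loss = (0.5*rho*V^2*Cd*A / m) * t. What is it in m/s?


D = 0.5 * 0.18 * 434^2 * 0.22 * 23.3 = 86896.16 N
a = 86896.16 / 325273 = 0.2671 m/s2
dV = 0.2671 * 21 = 5.6 m/s

5.6 m/s


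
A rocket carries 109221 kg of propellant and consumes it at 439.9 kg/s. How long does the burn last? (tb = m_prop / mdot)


tb = 109221 / 439.9 = 248.3 s

248.3 s


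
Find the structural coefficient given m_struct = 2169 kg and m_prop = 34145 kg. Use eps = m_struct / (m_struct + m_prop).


eps = 2169 / (2169 + 34145) = 0.0597

0.0597


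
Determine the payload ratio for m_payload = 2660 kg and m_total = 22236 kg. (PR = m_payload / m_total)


PR = 2660 / 22236 = 0.1196

0.1196


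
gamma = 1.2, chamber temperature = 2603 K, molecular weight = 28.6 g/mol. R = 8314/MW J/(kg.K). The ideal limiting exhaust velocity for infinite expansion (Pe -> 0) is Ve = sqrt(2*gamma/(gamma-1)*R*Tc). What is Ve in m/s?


R = 8314 / 28.6 = 290.7 J/(kg.K)
Ve = sqrt(2 * 1.2 / (1.2 - 1) * 290.7 * 2603) = 3013 m/s

3013 m/s


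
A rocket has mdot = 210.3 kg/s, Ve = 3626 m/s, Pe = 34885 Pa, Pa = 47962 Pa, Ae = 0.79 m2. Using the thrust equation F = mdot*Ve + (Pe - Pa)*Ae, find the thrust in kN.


F = 210.3 * 3626 + (34885 - 47962) * 0.79 = 752217.0 N = 752.2 kN

752.2 kN


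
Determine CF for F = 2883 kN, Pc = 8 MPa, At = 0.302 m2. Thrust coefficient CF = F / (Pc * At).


CF = 2883000 / (8e6 * 0.302) = 1.19

1.19


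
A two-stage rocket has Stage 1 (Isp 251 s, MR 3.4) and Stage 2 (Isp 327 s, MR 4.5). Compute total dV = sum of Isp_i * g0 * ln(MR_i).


dV1 = 251 * 9.81 * ln(3.4) = 3013.3 m/s
dV2 = 327 * 9.81 * ln(4.5) = 4824.9 m/s
Total dV = 3013.3 + 4824.9 = 7838.2 m/s ~ 7838 m/s

7838 m/s


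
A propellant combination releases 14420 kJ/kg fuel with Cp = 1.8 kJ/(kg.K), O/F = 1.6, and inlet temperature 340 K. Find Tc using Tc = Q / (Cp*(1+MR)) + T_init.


Tc = 14420 / (1.8 * (1 + 1.6)) + 340 = 3421 K

3421 K


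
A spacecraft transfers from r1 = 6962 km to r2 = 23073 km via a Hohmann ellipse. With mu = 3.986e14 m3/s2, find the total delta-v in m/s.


V1 = sqrt(mu/r1) = 7566.62 m/s
dV1 = V1*(sqrt(2*r2/(r1+r2)) - 1) = 1812.35 m/s
V2 = sqrt(mu/r2) = 4156.39 m/s
dV2 = V2*(1 - sqrt(2*r1/(r1+r2))) = 1326.4 m/s
Total dV = 3139 m/s

3139 m/s


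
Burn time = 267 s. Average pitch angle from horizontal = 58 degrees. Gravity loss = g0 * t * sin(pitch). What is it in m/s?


GL = 9.81 * 267 * sin(58 deg) = 2221 m/s

2221 m/s


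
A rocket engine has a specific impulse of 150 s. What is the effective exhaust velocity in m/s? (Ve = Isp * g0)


Ve = Isp * g0 = 150 * 9.81 = 1471.5 m/s

1471.5 m/s


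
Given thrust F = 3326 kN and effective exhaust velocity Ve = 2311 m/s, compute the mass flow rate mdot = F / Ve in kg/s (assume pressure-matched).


mdot = F / Ve = 3326000 / 2311 = 1439.2 kg/s

1439.2 kg/s


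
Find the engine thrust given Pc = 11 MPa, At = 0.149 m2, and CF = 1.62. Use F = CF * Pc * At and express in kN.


F = 1.62 * 11e6 * 0.149 = 2.6552e+06 N = 2655.2 kN

2655.2 kN


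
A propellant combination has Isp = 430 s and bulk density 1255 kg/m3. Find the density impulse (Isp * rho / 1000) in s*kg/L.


rho*Isp = 430 * 1255 / 1000 = 540 s*kg/L

540 s*kg/L


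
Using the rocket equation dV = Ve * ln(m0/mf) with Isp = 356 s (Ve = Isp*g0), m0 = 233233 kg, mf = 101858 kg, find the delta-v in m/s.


Ve = 356 * 9.81 = 3492.36 m/s
dV = 3492.36 * ln(233233/101858) = 2893 m/s

2893 m/s


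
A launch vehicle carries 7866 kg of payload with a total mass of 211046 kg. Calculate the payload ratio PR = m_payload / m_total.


PR = 7866 / 211046 = 0.0373

0.0373


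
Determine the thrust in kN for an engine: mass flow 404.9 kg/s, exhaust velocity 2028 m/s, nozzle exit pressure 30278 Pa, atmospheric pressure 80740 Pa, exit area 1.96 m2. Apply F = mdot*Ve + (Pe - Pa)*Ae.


F = 404.9 * 2028 + (30278 - 80740) * 1.96 = 722232.0 N = 722.2 kN

722.2 kN


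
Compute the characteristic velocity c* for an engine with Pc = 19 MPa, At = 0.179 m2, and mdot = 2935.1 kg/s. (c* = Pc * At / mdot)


c* = 19e6 * 0.179 / 2935.1 = 1159 m/s

1159 m/s


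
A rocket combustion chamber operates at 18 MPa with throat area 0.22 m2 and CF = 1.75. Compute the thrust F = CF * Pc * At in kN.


F = 1.75 * 18e6 * 0.22 = 6.9300e+06 N = 6930.0 kN

6930.0 kN


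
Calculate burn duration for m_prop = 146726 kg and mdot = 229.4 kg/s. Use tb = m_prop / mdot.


tb = 146726 / 229.4 = 639.6 s

639.6 s


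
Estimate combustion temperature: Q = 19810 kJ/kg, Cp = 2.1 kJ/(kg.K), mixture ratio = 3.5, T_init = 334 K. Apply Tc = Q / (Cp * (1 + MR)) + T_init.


Tc = 19810 / (2.1 * (1 + 3.5)) + 334 = 2430 K

2430 K


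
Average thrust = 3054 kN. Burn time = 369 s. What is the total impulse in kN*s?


It = 3054 * 369 = 1126926 kN*s

1126926 kN*s


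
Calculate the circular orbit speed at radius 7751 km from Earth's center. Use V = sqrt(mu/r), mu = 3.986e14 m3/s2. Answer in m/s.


V = sqrt(3.986e14 / 7751000) = 7171 m/s

7171 m/s


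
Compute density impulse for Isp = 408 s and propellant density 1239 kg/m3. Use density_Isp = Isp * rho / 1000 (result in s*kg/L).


rho*Isp = 408 * 1239 / 1000 = 506 s*kg/L

506 s*kg/L


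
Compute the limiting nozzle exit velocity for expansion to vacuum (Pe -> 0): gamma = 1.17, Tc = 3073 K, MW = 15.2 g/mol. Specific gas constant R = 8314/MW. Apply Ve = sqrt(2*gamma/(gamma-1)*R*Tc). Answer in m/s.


R = 8314 / 15.2 = 546.97 J/(kg.K)
Ve = sqrt(2 * 1.17 / (1.17 - 1) * 546.97 * 3073) = 4810 m/s

4810 m/s


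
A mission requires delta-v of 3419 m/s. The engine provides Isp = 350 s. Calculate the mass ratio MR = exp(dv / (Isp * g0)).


Ve = 350 * 9.81 = 3433.5 m/s
MR = exp(3419 / 3433.5) = 2.707

2.707


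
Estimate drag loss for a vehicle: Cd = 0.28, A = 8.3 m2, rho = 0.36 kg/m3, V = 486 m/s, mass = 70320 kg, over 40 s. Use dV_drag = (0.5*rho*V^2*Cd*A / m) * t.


D = 0.5 * 0.36 * 486^2 * 0.28 * 8.3 = 98805.51 N
a = 98805.51 / 70320 = 1.4051 m/s2
dV = 1.4051 * 40 = 56.2 m/s

56.2 m/s


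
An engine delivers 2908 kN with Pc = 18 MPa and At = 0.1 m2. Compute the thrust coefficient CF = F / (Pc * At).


CF = 2908000 / (18e6 * 0.1) = 1.62

1.62


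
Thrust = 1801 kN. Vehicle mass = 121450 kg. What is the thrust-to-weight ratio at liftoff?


TWR = 1801000 / (121450 * 9.81) = 1.51

1.51


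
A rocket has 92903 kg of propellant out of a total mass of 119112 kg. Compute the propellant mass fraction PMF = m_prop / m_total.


PMF = 92903 / 119112 = 0.78

0.78


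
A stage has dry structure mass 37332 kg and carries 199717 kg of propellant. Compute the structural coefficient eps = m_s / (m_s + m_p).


eps = 37332 / (37332 + 199717) = 0.1575

0.1575


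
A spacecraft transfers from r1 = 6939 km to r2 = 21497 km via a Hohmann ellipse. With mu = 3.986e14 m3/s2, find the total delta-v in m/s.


V1 = sqrt(mu/r1) = 7579.14 m/s
dV1 = V1*(sqrt(2*r2/(r1+r2)) - 1) = 1740.3 m/s
V2 = sqrt(mu/r2) = 4306.06 m/s
dV2 = V2*(1 - sqrt(2*r1/(r1+r2))) = 1297.84 m/s
Total dV = 3038 m/s

3038 m/s


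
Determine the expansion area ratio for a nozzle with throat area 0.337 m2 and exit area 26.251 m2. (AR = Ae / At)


AR = 26.251 / 0.337 = 77.9

77.9


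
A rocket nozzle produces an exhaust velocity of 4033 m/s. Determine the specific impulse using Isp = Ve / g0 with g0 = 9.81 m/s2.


Isp = Ve / g0 = 4033 / 9.81 = 411.1 s

411.1 s


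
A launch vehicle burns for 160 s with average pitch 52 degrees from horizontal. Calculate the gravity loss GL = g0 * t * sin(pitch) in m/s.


GL = 9.81 * 160 * sin(52 deg) = 1237 m/s

1237 m/s


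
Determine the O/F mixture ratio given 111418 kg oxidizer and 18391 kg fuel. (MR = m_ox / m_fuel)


MR = 111418 / 18391 = 6.06

6.06


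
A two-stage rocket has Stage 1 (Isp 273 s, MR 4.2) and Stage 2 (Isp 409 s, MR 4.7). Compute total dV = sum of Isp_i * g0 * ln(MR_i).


dV1 = 273 * 9.81 * ln(4.2) = 3843.3 m/s
dV2 = 409 * 9.81 * ln(4.7) = 6209.3 m/s
Total dV = 3843.3 + 6209.3 = 10052.6 m/s ~ 10053 m/s

10053 m/s


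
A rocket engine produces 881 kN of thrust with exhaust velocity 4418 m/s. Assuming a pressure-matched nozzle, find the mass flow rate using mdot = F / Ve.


mdot = F / Ve = 881000 / 4418 = 199.4 kg/s

199.4 kg/s


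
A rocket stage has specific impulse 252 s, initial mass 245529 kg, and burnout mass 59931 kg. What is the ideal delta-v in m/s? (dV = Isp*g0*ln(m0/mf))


Ve = 252 * 9.81 = 2472.12 m/s
dV = 2472.12 * ln(245529/59931) = 3486 m/s

3486 m/s


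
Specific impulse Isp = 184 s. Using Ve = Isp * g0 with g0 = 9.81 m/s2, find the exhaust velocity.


Ve = Isp * g0 = 184 * 9.81 = 1805.0 m/s

1805.0 m/s


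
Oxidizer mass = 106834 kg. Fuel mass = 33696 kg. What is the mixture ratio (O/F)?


MR = 106834 / 33696 = 3.17

3.17


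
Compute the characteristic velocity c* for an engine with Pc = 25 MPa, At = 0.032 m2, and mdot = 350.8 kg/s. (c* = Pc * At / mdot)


c* = 25e6 * 0.032 / 350.8 = 2281 m/s

2281 m/s


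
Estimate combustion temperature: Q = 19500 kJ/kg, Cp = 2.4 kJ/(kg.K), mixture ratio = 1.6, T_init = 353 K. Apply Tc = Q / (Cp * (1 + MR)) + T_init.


Tc = 19500 / (2.4 * (1 + 1.6)) + 353 = 3478 K

3478 K


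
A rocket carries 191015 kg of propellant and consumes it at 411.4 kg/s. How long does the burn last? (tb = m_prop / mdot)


tb = 191015 / 411.4 = 464.3 s

464.3 s


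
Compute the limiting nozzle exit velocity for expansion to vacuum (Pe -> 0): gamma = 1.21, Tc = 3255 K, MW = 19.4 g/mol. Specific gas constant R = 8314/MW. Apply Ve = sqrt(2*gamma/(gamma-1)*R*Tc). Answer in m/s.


R = 8314 / 19.4 = 428.56 J/(kg.K)
Ve = sqrt(2 * 1.21 / (1.21 - 1) * 428.56 * 3255) = 4009 m/s

4009 m/s


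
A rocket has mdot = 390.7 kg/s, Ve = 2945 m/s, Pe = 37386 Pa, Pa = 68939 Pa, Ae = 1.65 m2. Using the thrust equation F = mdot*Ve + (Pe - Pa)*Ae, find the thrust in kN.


F = 390.7 * 2945 + (37386 - 68939) * 1.65 = 1.0985e+06 N = 1098.5 kN

1098.5 kN


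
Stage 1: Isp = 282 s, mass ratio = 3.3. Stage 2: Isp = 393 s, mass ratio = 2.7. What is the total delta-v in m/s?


dV1 = 282 * 9.81 * ln(3.3) = 3302.9 m/s
dV2 = 393 * 9.81 * ln(2.7) = 3829.3 m/s
Total dV = 3302.9 + 3829.3 = 7132.2 m/s ~ 7132 m/s

7132 m/s


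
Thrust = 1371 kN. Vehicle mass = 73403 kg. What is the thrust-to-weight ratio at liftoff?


TWR = 1371000 / (73403 * 9.81) = 1.9

1.9


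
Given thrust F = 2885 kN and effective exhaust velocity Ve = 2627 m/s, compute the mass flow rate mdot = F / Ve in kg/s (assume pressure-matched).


mdot = F / Ve = 2885000 / 2627 = 1098.2 kg/s

1098.2 kg/s


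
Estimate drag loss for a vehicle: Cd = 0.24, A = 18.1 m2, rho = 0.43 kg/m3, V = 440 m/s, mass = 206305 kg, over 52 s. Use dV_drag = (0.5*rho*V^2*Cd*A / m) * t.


D = 0.5 * 0.43 * 440^2 * 0.24 * 18.1 = 180814.66 N
a = 180814.66 / 206305 = 0.8764 m/s2
dV = 0.8764 * 52 = 45.6 m/s

45.6 m/s


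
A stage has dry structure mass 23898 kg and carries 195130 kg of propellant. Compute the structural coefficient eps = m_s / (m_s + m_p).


eps = 23898 / (23898 + 195130) = 0.1091

0.1091


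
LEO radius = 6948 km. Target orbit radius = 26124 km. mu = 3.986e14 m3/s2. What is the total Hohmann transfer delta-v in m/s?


V1 = sqrt(mu/r1) = 7574.23 m/s
dV1 = V1*(sqrt(2*r2/(r1+r2)) - 1) = 1945.91 m/s
V2 = sqrt(mu/r2) = 3906.15 m/s
dV2 = V2*(1 - sqrt(2*r1/(r1+r2))) = 1374.15 m/s
Total dV = 3320 m/s

3320 m/s


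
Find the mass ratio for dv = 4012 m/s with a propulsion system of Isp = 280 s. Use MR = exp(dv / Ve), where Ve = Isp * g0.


Ve = 280 * 9.81 = 2746.8 m/s
MR = exp(4012 / 2746.8) = 4.309

4.309


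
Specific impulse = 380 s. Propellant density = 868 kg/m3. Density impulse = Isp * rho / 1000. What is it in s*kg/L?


rho*Isp = 380 * 868 / 1000 = 330 s*kg/L

330 s*kg/L


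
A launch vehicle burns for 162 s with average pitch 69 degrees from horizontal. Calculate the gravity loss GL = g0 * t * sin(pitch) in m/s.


GL = 9.81 * 162 * sin(69 deg) = 1484 m/s

1484 m/s


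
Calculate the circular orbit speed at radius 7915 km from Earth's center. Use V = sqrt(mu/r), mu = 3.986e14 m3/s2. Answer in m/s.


V = sqrt(3.986e14 / 7915000) = 7096 m/s

7096 m/s


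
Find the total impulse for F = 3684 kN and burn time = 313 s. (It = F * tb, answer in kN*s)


It = 3684 * 313 = 1153092 kN*s

1153092 kN*s


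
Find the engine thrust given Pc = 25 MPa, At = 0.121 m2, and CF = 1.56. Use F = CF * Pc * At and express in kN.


F = 1.56 * 25e6 * 0.121 = 4.7190e+06 N = 4719.0 kN

4719.0 kN


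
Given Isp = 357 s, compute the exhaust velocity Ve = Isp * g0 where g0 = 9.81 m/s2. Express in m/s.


Ve = Isp * g0 = 357 * 9.81 = 3502.2 m/s

3502.2 m/s


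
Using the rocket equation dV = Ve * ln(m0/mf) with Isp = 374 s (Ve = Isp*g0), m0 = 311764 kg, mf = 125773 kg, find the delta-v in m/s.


Ve = 374 * 9.81 = 3668.94 m/s
dV = 3668.94 * ln(311764/125773) = 3331 m/s

3331 m/s


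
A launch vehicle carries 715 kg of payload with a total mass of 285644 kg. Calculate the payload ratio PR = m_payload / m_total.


PR = 715 / 285644 = 0.0025

0.0025


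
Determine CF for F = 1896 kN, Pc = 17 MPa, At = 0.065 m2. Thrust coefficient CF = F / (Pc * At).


CF = 1896000 / (17e6 * 0.065) = 1.72

1.72


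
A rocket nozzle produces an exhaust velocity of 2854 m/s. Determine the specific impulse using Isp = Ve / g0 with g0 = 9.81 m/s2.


Isp = Ve / g0 = 2854 / 9.81 = 290.9 s

290.9 s


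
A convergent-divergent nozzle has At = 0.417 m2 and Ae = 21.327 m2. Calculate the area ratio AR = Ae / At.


AR = 21.327 / 0.417 = 51.1

51.1


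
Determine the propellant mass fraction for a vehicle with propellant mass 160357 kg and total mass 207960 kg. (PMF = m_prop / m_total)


PMF = 160357 / 207960 = 0.771

0.771


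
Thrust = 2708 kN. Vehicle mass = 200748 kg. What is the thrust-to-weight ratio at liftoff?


TWR = 2708000 / (200748 * 9.81) = 1.38

1.38


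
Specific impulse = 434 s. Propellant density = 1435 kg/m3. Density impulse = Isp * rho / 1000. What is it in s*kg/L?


rho*Isp = 434 * 1435 / 1000 = 623 s*kg/L

623 s*kg/L


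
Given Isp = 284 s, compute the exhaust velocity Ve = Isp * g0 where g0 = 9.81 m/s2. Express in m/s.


Ve = Isp * g0 = 284 * 9.81 = 2786.0 m/s

2786.0 m/s


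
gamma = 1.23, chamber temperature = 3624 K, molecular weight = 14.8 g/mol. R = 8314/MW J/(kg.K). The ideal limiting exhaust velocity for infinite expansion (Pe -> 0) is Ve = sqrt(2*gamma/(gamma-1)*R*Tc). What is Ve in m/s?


R = 8314 / 14.8 = 561.76 J/(kg.K)
Ve = sqrt(2 * 1.23 / (1.23 - 1) * 561.76 * 3624) = 4666 m/s

4666 m/s


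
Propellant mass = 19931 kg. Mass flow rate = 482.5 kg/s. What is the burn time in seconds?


tb = 19931 / 482.5 = 41.3 s

41.3 s


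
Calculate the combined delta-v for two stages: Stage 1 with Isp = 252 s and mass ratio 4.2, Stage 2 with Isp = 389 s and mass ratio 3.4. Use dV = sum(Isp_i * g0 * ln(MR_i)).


dV1 = 252 * 9.81 * ln(4.2) = 3547.7 m/s
dV2 = 389 * 9.81 * ln(3.4) = 4670.0 m/s
Total dV = 3547.7 + 4670.0 = 8217.7 m/s ~ 8218 m/s

8218 m/s


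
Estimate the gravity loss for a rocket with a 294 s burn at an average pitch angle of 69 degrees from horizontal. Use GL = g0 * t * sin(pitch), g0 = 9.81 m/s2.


GL = 9.81 * 294 * sin(69 deg) = 2693 m/s

2693 m/s


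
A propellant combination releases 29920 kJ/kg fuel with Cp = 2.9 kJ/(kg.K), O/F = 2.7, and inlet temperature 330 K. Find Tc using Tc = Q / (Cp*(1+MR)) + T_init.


Tc = 29920 / (2.9 * (1 + 2.7)) + 330 = 3118 K

3118 K


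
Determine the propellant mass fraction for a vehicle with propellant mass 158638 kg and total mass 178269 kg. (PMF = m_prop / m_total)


PMF = 158638 / 178269 = 0.89

0.89


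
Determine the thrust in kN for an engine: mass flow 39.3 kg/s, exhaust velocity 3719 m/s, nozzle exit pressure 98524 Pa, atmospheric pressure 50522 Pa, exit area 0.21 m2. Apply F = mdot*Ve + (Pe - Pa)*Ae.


F = 39.3 * 3719 + (98524 - 50522) * 0.21 = 156237.0 N = 156.2 kN

156.2 kN


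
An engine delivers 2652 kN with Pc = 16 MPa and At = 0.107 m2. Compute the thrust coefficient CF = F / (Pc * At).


CF = 2652000 / (16e6 * 0.107) = 1.55

1.55


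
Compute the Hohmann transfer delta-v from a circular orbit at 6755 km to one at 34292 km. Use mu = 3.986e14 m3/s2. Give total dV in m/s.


V1 = sqrt(mu/r1) = 7681.68 m/s
dV1 = V1*(sqrt(2*r2/(r1+r2)) - 1) = 2247.81 m/s
V2 = sqrt(mu/r2) = 3409.36 m/s
dV2 = V2*(1 - sqrt(2*r1/(r1+r2))) = 1453.4 m/s
Total dV = 3701 m/s

3701 m/s


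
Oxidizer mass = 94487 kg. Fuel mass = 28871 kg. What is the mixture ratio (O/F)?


MR = 94487 / 28871 = 3.27

3.27


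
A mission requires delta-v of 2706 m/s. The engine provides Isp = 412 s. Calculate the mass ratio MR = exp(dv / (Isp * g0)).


Ve = 412 * 9.81 = 4041.72 m/s
MR = exp(2706 / 4041.72) = 1.953

1.953


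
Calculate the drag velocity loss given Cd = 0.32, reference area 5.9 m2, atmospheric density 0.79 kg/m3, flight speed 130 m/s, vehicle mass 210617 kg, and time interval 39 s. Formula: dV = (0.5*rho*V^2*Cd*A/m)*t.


D = 0.5 * 0.79 * 130^2 * 0.32 * 5.9 = 12603.34 N
a = 12603.34 / 210617 = 0.0598 m/s2
dV = 0.0598 * 39 = 2.3 m/s

2.3 m/s


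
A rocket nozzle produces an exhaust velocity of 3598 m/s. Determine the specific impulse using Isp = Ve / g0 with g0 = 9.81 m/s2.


Isp = Ve / g0 = 3598 / 9.81 = 366.8 s

366.8 s


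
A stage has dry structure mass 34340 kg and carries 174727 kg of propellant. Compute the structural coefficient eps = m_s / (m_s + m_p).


eps = 34340 / (34340 + 174727) = 0.1643

0.1643


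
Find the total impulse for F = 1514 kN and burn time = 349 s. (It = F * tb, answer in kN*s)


It = 1514 * 349 = 528386 kN*s

528386 kN*s


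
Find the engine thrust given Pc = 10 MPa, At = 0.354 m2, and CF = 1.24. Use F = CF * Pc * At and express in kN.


F = 1.24 * 10e6 * 0.354 = 4.3896e+06 N = 4389.6 kN

4389.6 kN


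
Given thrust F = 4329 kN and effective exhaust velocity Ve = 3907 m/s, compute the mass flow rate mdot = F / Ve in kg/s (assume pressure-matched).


mdot = F / Ve = 4329000 / 3907 = 1108.0 kg/s

1108.0 kg/s


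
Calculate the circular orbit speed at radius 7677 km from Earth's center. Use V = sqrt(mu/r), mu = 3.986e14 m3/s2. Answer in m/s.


V = sqrt(3.986e14 / 7677000) = 7206 m/s

7206 m/s


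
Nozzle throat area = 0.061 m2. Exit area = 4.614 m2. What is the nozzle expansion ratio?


AR = 4.614 / 0.061 = 75.6

75.6


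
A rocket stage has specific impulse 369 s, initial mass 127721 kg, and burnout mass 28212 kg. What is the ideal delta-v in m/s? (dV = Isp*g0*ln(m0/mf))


Ve = 369 * 9.81 = 3619.89 m/s
dV = 3619.89 * ln(127721/28212) = 5466 m/s

5466 m/s


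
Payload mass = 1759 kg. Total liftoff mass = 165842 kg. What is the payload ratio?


PR = 1759 / 165842 = 0.0106

0.0106


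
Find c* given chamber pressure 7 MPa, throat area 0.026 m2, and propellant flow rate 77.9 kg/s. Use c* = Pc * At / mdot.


c* = 7e6 * 0.026 / 77.9 = 2336 m/s

2336 m/s


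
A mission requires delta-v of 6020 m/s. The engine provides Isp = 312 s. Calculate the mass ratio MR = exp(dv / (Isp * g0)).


Ve = 312 * 9.81 = 3060.72 m/s
MR = exp(6020 / 3060.72) = 7.148

7.148


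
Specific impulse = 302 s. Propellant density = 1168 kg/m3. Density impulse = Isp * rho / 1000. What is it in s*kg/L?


rho*Isp = 302 * 1168 / 1000 = 353 s*kg/L

353 s*kg/L


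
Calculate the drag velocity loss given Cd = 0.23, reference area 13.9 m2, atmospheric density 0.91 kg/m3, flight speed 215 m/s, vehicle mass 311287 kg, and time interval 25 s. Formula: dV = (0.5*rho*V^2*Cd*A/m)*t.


D = 0.5 * 0.91 * 215^2 * 0.23 * 13.9 = 67240.5 N
a = 67240.5 / 311287 = 0.216 m/s2
dV = 0.216 * 25 = 5.4 m/s

5.4 m/s


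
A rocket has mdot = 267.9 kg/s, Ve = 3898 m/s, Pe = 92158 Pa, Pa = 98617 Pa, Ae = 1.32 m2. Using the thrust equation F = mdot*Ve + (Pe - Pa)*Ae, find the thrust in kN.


F = 267.9 * 3898 + (92158 - 98617) * 1.32 = 1.0357e+06 N = 1035.7 kN

1035.7 kN


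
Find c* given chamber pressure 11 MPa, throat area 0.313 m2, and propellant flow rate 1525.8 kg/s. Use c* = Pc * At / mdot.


c* = 11e6 * 0.313 / 1525.8 = 2257 m/s

2257 m/s


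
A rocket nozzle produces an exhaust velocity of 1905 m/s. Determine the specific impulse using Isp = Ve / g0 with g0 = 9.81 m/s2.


Isp = Ve / g0 = 1905 / 9.81 = 194.2 s

194.2 s


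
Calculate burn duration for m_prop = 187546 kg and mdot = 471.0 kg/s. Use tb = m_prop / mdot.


tb = 187546 / 471.0 = 398.2 s

398.2 s


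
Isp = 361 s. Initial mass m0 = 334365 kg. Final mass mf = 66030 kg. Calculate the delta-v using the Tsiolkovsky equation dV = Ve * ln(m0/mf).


Ve = 361 * 9.81 = 3541.41 m/s
dV = 3541.41 * ln(334365/66030) = 5745 m/s

5745 m/s


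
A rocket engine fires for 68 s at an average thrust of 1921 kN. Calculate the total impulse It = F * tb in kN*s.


It = 1921 * 68 = 130628 kN*s

130628 kN*s


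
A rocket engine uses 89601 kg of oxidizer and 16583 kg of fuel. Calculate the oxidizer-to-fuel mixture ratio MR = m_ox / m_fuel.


MR = 89601 / 16583 = 5.4

5.4


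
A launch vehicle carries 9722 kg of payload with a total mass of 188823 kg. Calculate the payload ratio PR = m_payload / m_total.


PR = 9722 / 188823 = 0.0515

0.0515


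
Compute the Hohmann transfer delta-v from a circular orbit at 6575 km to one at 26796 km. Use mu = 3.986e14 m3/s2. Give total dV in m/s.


V1 = sqrt(mu/r1) = 7786.11 m/s
dV1 = V1*(sqrt(2*r2/(r1+r2)) - 1) = 2080.91 m/s
V2 = sqrt(mu/r2) = 3856.86 m/s
dV2 = V2*(1 - sqrt(2*r1/(r1+r2))) = 1435.76 m/s
Total dV = 3517 m/s

3517 m/s


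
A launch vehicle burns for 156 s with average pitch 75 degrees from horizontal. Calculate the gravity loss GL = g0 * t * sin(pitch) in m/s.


GL = 9.81 * 156 * sin(75 deg) = 1478 m/s

1478 m/s


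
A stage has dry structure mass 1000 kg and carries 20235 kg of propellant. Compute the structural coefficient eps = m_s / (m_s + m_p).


eps = 1000 / (1000 + 20235) = 0.0471

0.0471


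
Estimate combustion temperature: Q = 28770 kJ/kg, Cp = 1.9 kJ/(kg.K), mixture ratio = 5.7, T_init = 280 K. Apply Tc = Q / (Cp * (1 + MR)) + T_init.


Tc = 28770 / (1.9 * (1 + 5.7)) + 280 = 2540 K

2540 K


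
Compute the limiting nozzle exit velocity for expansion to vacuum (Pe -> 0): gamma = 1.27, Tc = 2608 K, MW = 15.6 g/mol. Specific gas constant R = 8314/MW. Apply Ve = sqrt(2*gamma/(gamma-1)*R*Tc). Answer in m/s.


R = 8314 / 15.6 = 532.95 J/(kg.K)
Ve = sqrt(2 * 1.27 / (1.27 - 1) * 532.95 * 2608) = 3616 m/s

3616 m/s


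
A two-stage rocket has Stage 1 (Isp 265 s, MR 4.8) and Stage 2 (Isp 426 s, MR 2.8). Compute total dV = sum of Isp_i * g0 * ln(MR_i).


dV1 = 265 * 9.81 * ln(4.8) = 4077.9 m/s
dV2 = 426 * 9.81 * ln(2.8) = 4302.8 m/s
Total dV = 4077.9 + 4302.8 = 8380.7 m/s ~ 8381 m/s

8381 m/s


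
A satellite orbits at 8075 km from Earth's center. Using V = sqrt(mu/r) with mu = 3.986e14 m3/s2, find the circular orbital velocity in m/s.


V = sqrt(3.986e14 / 8075000) = 7026 m/s

7026 m/s


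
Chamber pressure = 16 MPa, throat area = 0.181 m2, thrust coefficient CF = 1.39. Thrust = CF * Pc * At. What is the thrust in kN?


F = 1.39 * 16e6 * 0.181 = 4.0254e+06 N = 4025.4 kN

4025.4 kN


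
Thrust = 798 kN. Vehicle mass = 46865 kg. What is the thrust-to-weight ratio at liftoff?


TWR = 798000 / (46865 * 9.81) = 1.74

1.74


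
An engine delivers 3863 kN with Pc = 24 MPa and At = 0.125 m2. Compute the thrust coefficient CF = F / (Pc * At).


CF = 3863000 / (24e6 * 0.125) = 1.29

1.29
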